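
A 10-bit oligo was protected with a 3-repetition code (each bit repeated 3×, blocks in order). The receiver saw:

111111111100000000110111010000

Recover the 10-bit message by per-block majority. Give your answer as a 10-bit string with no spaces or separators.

1110001100

Block 1 (111): 3 ones → 1
Block 2 (111): 3 ones → 1
Block 3 (111): 3 ones → 1
Block 4 (100): 1 one → 0
Block 5 (000): 0 ones → 0
Block 6 (000): 0 ones → 0
Block 7 (110): 2 ones → 1
Block 8 (111): 3 ones → 1
Block 9 (010): 1 one → 0
Block 10 (000): 0 ones → 0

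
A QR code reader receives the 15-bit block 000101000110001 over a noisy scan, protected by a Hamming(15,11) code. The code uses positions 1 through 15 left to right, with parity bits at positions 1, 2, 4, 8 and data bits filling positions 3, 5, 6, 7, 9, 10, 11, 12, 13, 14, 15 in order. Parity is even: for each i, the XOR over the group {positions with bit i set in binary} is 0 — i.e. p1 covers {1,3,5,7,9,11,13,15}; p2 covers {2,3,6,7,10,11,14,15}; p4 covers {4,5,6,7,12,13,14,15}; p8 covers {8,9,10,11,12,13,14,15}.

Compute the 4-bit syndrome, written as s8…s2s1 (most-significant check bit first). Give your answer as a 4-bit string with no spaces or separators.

s1 (pos 1,3,5,7,9,11,13,15): 0⊕0⊕0⊕0⊕0⊕1⊕0⊕1 = 0
s2 (pos 2,3,6,7,10,11,14,15): 0⊕0⊕1⊕0⊕1⊕1⊕0⊕1 = 0
s4 (pos 4,5,6,7,12,13,14,15): 1⊕0⊕1⊕0⊕0⊕0⊕0⊕1 = 1
s8 (pos 8,9,10,11,12,13,14,15): 0⊕0⊕1⊕1⊕0⊕0⊕0⊕1 = 1
Syndrome s8…s1 = 1100 → error at position 12.

1100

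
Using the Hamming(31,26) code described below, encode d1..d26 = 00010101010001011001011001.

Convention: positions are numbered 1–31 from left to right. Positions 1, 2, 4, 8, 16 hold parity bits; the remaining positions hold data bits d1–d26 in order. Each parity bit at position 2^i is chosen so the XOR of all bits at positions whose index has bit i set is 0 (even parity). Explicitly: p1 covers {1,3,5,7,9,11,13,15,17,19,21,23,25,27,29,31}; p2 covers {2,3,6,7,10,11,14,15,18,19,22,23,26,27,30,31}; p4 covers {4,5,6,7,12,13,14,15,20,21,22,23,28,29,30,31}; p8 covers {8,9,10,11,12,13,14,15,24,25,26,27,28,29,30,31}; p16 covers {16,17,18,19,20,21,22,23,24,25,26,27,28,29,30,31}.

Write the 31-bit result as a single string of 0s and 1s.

0101001101010101001011001011001

Place data at non-parity positions: p1 p2 0 p4 0 0 1 p8 0 1 0 1 0 1 0 p16 0 0 1 0 1 1 0 0 1 0 1 1 0 0 1
p1 (pos 1,3,5,7,9,11,13,15,17,19,21,23,25,27,29,31): XOR of data positions = 0⊕0⊕1⊕0⊕0⊕0⊕0⊕0⊕1⊕1⊕0⊕1⊕1⊕0⊕1 = 0
p2 (pos 2,3,6,7,10,11,14,15,18,19,22,23,26,27,30,31): XOR of data positions = 0⊕0⊕1⊕1⊕0⊕1⊕0⊕0⊕1⊕1⊕0⊕0⊕1⊕0⊕1 = 1
p4 (pos 4,5,6,7,12,13,14,15,20,21,22,23,28,29,30,31): XOR of data positions = 0⊕0⊕1⊕1⊕0⊕1⊕0⊕0⊕1⊕1⊕0⊕1⊕0⊕0⊕1 = 1
p8 (pos 8,9,10,11,12,13,14,15,24,25,26,27,28,29,30,31): XOR of data positions = 0⊕1⊕0⊕1⊕0⊕1⊕0⊕0⊕1⊕0⊕1⊕1⊕0⊕0⊕1 = 1
p16 (pos 16,17,18,19,20,21,22,23,24,25,26,27,28,29,30,31): XOR of data positions = 0⊕0⊕1⊕0⊕1⊕1⊕0⊕0⊕1⊕0⊕1⊕1⊕0⊕0⊕1 = 1
Codeword: 0101001101010101001011001011001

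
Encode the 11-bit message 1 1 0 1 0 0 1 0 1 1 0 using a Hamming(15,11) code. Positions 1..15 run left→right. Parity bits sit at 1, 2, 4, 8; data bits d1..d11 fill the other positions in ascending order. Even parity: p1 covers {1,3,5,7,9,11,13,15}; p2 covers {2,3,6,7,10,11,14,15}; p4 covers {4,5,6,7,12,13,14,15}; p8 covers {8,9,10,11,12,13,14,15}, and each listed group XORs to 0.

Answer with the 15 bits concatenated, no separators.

101010110010110

Place data at non-parity positions: p1 p2 1 p4 1 0 1 p8 0 0 1 0 1 1 0
p1 (pos 1,3,5,7,9,11,13,15): XOR of data positions = 1⊕1⊕1⊕0⊕1⊕1⊕0 = 1
p2 (pos 2,3,6,7,10,11,14,15): XOR of data positions = 1⊕0⊕1⊕0⊕1⊕1⊕0 = 0
p4 (pos 4,5,6,7,12,13,14,15): XOR of data positions = 1⊕0⊕1⊕0⊕1⊕1⊕0 = 0
p8 (pos 8,9,10,11,12,13,14,15): XOR of data positions = 0⊕0⊕1⊕0⊕1⊕1⊕0 = 1
Codeword: 101010110010110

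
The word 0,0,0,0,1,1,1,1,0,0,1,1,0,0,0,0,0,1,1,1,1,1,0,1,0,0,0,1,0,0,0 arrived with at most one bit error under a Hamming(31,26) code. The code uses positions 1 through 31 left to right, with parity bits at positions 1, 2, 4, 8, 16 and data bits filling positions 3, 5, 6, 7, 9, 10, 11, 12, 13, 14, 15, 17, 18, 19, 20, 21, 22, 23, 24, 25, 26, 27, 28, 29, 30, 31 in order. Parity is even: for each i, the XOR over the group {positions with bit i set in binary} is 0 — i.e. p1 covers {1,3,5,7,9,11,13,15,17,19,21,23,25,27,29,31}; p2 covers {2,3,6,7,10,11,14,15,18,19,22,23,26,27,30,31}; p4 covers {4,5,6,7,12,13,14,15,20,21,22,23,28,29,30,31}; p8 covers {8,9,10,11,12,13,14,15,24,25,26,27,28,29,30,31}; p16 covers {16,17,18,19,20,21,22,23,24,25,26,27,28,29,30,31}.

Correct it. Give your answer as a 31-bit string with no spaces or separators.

0000111100110000011111011001000

s1 (pos 1,3,5,7,9,11,13,15,17,19,21,23,25,27,29,31): 0⊕0⊕1⊕1⊕0⊕1⊕0⊕0⊕0⊕1⊕1⊕0⊕0⊕0⊕0⊕0 = 1
s2 (pos 2,3,6,7,10,11,14,15,18,19,22,23,26,27,30,31): 0⊕0⊕1⊕1⊕0⊕1⊕0⊕0⊕1⊕1⊕1⊕0⊕0⊕0⊕0⊕0 = 0
s4 (pos 4,5,6,7,12,13,14,15,20,21,22,23,28,29,30,31): 0⊕1⊕1⊕1⊕1⊕0⊕0⊕0⊕1⊕1⊕1⊕0⊕1⊕0⊕0⊕0 = 0
s8 (pos 8,9,10,11,12,13,14,15,24,25,26,27,28,29,30,31): 1⊕0⊕0⊕1⊕1⊕0⊕0⊕0⊕1⊕0⊕0⊕0⊕1⊕0⊕0⊕0 = 1
s16 (pos 16,17,18,19,20,21,22,23,24,25,26,27,28,29,30,31): 0⊕0⊕1⊕1⊕1⊕1⊕1⊕0⊕1⊕0⊕0⊕0⊕1⊕0⊕0⊕0 = 1
Syndrome s16…s1 = 11001 → error at position 25.
Flip position 25: 0000111100110000011111010001000 → 0000111100110000011111011001000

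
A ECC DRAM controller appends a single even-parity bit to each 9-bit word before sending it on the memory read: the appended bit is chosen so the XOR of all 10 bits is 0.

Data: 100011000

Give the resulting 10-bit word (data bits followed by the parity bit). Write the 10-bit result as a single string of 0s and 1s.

1000110001

XOR of the 9 data bits: 1⊕0⊕0⊕0⊕1⊕1⊕0⊕0⊕0 = 1
Parity bit = 1 (so all 10 bits XOR to 0).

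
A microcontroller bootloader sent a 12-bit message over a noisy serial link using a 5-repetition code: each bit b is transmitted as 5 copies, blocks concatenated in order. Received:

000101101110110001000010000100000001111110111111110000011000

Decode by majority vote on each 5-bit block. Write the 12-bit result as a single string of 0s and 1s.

Block 1 (00010): 1 one → 0
Block 2 (11011): 4 ones → 1
Block 3 (10110): 3 ones → 1
Block 4 (00100): 1 one → 0
Block 5 (00100): 1 one → 0
Block 6 (00100): 1 one → 0
Block 7 (00000): 0 ones → 0
Block 8 (11111): 5 ones → 1
Block 9 (10111): 4 ones → 1
Block 10 (11111): 5 ones → 1
Block 11 (00000): 0 ones → 0
Block 12 (11000): 2 ones → 0

011000011100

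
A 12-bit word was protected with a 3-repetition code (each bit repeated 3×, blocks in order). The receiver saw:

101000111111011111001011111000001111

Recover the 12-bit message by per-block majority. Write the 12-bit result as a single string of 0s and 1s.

101111011001

Block 1 (101): 2 ones → 1
Block 2 (000): 0 ones → 0
Block 3 (111): 3 ones → 1
Block 4 (111): 3 ones → 1
Block 5 (011): 2 ones → 1
Block 6 (111): 3 ones → 1
Block 7 (001): 1 one → 0
Block 8 (011): 2 ones → 1
Block 9 (111): 3 ones → 1
Block 10 (000): 0 ones → 0
Block 11 (001): 1 one → 0
Block 12 (111): 3 ones → 1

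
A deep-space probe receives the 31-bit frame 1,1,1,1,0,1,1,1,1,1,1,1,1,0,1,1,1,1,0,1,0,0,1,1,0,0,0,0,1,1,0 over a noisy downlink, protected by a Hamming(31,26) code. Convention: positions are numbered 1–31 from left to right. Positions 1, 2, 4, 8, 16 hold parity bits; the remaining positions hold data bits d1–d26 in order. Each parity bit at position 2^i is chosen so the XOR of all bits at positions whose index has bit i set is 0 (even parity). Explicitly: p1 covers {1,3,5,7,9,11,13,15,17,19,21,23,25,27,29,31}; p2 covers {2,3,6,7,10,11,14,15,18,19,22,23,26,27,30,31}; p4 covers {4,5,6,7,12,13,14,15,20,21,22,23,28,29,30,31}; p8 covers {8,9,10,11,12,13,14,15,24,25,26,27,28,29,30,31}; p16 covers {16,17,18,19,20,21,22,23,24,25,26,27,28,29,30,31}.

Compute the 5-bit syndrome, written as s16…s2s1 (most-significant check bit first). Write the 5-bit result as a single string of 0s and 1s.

00000

s1 (pos 1,3,5,7,9,11,13,15,17,19,21,23,25,27,29,31): 1⊕1⊕0⊕1⊕1⊕1⊕1⊕1⊕1⊕0⊕0⊕1⊕0⊕0⊕1⊕0 = 0
s2 (pos 2,3,6,7,10,11,14,15,18,19,22,23,26,27,30,31): 1⊕1⊕1⊕1⊕1⊕1⊕0⊕1⊕1⊕0⊕0⊕1⊕0⊕0⊕1⊕0 = 0
s4 (pos 4,5,6,7,12,13,14,15,20,21,22,23,28,29,30,31): 1⊕0⊕1⊕1⊕1⊕1⊕0⊕1⊕1⊕0⊕0⊕1⊕0⊕1⊕1⊕0 = 0
s8 (pos 8,9,10,11,12,13,14,15,24,25,26,27,28,29,30,31): 1⊕1⊕1⊕1⊕1⊕1⊕0⊕1⊕1⊕0⊕0⊕0⊕0⊕1⊕1⊕0 = 0
s16 (pos 16,17,18,19,20,21,22,23,24,25,26,27,28,29,30,31): 1⊕1⊕1⊕0⊕1⊕0⊕0⊕1⊕1⊕0⊕0⊕0⊕0⊕1⊕1⊕0 = 0
Syndrome s16…s1 = 00000 → no error.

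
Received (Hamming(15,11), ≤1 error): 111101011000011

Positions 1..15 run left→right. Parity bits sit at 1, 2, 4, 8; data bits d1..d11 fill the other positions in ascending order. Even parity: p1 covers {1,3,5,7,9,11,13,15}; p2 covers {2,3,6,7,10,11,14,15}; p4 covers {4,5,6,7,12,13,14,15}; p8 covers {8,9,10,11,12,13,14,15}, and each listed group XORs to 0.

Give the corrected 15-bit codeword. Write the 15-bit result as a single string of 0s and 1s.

101101011000011

s1 (pos 1,3,5,7,9,11,13,15): 1⊕1⊕0⊕0⊕1⊕0⊕0⊕1 = 0
s2 (pos 2,3,6,7,10,11,14,15): 1⊕1⊕1⊕0⊕0⊕0⊕1⊕1 = 1
s4 (pos 4,5,6,7,12,13,14,15): 1⊕0⊕1⊕0⊕0⊕0⊕1⊕1 = 0
s8 (pos 8,9,10,11,12,13,14,15): 1⊕1⊕0⊕0⊕0⊕0⊕1⊕1 = 0
Syndrome s8…s1 = 0010 → error at position 2.
Flip position 2: 111101011000011 → 101101011000011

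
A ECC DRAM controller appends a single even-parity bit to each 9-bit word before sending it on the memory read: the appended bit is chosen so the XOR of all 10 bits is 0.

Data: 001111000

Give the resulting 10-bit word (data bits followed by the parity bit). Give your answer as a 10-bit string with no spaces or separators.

0011110000

XOR of the 9 data bits: 0⊕0⊕1⊕1⊕1⊕1⊕0⊕0⊕0 = 0
Parity bit = 0 (so all 10 bits XOR to 0).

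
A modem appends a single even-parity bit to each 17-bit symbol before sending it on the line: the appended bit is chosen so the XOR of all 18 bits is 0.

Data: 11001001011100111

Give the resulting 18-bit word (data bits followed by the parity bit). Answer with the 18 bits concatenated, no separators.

110010010111001110

XOR of the 17 data bits: 1⊕1⊕0⊕0⊕1⊕0⊕0⊕1⊕0⊕1⊕1⊕1⊕0⊕0⊕1⊕1⊕1 = 0
Parity bit = 0 (so all 18 bits XOR to 0).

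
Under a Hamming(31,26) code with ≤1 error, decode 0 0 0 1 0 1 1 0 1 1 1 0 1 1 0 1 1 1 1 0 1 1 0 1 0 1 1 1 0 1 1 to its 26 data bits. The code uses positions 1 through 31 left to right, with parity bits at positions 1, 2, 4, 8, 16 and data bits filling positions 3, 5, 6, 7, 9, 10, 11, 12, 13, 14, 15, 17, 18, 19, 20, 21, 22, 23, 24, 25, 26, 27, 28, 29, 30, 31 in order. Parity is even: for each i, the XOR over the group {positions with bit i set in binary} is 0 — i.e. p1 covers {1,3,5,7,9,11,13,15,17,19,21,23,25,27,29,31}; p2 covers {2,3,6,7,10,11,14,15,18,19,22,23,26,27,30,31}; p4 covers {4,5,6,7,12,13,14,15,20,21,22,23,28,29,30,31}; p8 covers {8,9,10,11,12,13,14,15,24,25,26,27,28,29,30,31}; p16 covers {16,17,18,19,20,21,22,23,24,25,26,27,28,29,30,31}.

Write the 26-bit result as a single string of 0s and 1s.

00110110110111011010111011

s1 (pos 1,3,5,7,9,11,13,15,17,19,21,23,25,27,29,31): 0⊕0⊕0⊕1⊕1⊕1⊕1⊕0⊕1⊕1⊕1⊕0⊕0⊕1⊕0⊕1 = 1
s2 (pos 2,3,6,7,10,11,14,15,18,19,22,23,26,27,30,31): 0⊕0⊕1⊕1⊕1⊕1⊕1⊕0⊕1⊕1⊕1⊕0⊕1⊕1⊕1⊕1 = 0
s4 (pos 4,5,6,7,12,13,14,15,20,21,22,23,28,29,30,31): 1⊕0⊕1⊕1⊕0⊕1⊕1⊕0⊕0⊕1⊕1⊕0⊕1⊕0⊕1⊕1 = 0
s8 (pos 8,9,10,11,12,13,14,15,24,25,26,27,28,29,30,31): 0⊕1⊕1⊕1⊕0⊕1⊕1⊕0⊕1⊕0⊕1⊕1⊕1⊕0⊕1⊕1 = 1
s16 (pos 16,17,18,19,20,21,22,23,24,25,26,27,28,29,30,31): 1⊕1⊕1⊕1⊕0⊕1⊕1⊕0⊕1⊕0⊕1⊕1⊕1⊕0⊕1⊕1 = 0
Syndrome s16…s1 = 01001 → error at position 9.
Flip position 9: 0001011011101101111011010111011 → 0001011001101101111011010111011
Read data bits from positions 3,5,6,7,9,10,11,12,13,14,15,17,18,19,20,21,22,23,24,25,26,27,28,29,30,31: 00110110110111011010111011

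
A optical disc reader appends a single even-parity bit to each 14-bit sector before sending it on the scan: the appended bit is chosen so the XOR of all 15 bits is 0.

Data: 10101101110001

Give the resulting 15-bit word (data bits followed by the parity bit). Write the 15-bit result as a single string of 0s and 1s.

101011011100010

XOR of the 14 data bits: 1⊕0⊕1⊕0⊕1⊕1⊕0⊕1⊕1⊕1⊕0⊕0⊕0⊕1 = 0
Parity bit = 0 (so all 15 bits XOR to 0).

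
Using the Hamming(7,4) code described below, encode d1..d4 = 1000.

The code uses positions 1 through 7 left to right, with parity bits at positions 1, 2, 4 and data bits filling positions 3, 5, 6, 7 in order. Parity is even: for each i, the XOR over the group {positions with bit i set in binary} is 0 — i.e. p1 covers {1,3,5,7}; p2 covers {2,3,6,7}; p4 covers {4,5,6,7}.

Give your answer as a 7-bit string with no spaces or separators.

1110000

Place data at non-parity positions: p1 p2 1 p4 0 0 0
p1 (pos 1,3,5,7): XOR of data positions = 1⊕0⊕0 = 1
p2 (pos 2,3,6,7): XOR of data positions = 1⊕0⊕0 = 1
p4 (pos 4,5,6,7): XOR of data positions = 0⊕0⊕0 = 0
Codeword: 1110000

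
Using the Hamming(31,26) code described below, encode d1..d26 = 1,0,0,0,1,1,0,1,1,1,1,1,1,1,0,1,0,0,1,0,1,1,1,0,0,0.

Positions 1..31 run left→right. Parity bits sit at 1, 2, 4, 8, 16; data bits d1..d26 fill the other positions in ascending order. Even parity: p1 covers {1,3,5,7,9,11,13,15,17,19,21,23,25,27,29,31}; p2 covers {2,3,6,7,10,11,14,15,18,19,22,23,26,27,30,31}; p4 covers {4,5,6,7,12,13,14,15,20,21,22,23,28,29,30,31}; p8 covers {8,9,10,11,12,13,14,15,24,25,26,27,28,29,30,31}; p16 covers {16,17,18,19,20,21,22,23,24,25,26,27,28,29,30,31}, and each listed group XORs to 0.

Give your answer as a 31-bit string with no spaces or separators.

Place data at non-parity positions: p1 p2 1 p4 0 0 0 p8 1 1 0 1 1 1 1 p16 1 1 1 0 1 0 0 1 0 1 1 1 0 0 0
p1 (pos 1,3,5,7,9,11,13,15,17,19,21,23,25,27,29,31): XOR of data positions = 1⊕0⊕0⊕1⊕0⊕1⊕1⊕1⊕1⊕1⊕0⊕0⊕1⊕0⊕0 = 0
p2 (pos 2,3,6,7,10,11,14,15,18,19,22,23,26,27,30,31): XOR of data positions = 1⊕0⊕0⊕1⊕0⊕1⊕1⊕1⊕1⊕0⊕0⊕1⊕1⊕0⊕0 = 0
p4 (pos 4,5,6,7,12,13,14,15,20,21,22,23,28,29,30,31): XOR of data positions = 0⊕0⊕0⊕1⊕1⊕1⊕1⊕0⊕1⊕0⊕0⊕1⊕0⊕0⊕0 = 0
p8 (pos 8,9,10,11,12,13,14,15,24,25,26,27,28,29,30,31): XOR of data positions = 1⊕1⊕0⊕1⊕1⊕1⊕1⊕1⊕0⊕1⊕1⊕1⊕0⊕0⊕0 = 0
p16 (pos 16,17,18,19,20,21,22,23,24,25,26,27,28,29,30,31): XOR of data positions = 1⊕1⊕1⊕0⊕1⊕0⊕0⊕1⊕0⊕1⊕1⊕1⊕0⊕0⊕0 = 0
Codeword: 0010000011011110111010010111000

0010000011011110111010010111000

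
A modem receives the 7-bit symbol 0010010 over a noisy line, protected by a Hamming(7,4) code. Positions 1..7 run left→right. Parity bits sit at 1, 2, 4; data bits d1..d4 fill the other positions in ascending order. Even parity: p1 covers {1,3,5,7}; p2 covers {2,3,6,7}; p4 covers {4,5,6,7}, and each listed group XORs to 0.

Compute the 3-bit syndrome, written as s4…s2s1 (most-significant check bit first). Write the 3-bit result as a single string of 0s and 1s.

101

s1 (pos 1,3,5,7): 0⊕1⊕0⊕0 = 1
s2 (pos 2,3,6,7): 0⊕1⊕1⊕0 = 0
s4 (pos 4,5,6,7): 0⊕0⊕1⊕0 = 1
Syndrome s4…s1 = 101 → error at position 5.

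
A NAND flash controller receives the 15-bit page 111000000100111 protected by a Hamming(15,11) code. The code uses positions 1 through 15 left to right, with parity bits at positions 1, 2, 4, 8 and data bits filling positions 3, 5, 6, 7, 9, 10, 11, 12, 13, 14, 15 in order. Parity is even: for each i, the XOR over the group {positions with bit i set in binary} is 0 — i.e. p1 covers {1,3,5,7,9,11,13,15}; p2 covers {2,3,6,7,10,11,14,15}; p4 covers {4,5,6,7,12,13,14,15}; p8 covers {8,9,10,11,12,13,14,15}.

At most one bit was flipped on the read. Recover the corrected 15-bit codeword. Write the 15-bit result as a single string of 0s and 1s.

111001000100111

s1 (pos 1,3,5,7,9,11,13,15): 1⊕1⊕0⊕0⊕0⊕0⊕1⊕1 = 0
s2 (pos 2,3,6,7,10,11,14,15): 1⊕1⊕0⊕0⊕1⊕0⊕1⊕1 = 1
s4 (pos 4,5,6,7,12,13,14,15): 0⊕0⊕0⊕0⊕0⊕1⊕1⊕1 = 1
s8 (pos 8,9,10,11,12,13,14,15): 0⊕0⊕1⊕0⊕0⊕1⊕1⊕1 = 0
Syndrome s8…s1 = 0110 → error at position 6.
Flip position 6: 111000000100111 → 111001000100111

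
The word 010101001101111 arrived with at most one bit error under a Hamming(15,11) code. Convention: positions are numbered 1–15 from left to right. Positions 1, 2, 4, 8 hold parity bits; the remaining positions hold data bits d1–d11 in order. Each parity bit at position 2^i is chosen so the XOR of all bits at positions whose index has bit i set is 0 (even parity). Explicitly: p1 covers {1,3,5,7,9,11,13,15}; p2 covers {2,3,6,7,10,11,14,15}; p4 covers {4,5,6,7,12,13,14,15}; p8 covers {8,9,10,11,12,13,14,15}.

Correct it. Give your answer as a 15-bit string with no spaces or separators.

011101001101111

s1 (pos 1,3,5,7,9,11,13,15): 0⊕0⊕0⊕0⊕1⊕0⊕1⊕1 = 1
s2 (pos 2,3,6,7,10,11,14,15): 1⊕0⊕1⊕0⊕1⊕0⊕1⊕1 = 1
s4 (pos 4,5,6,7,12,13,14,15): 1⊕0⊕1⊕0⊕1⊕1⊕1⊕1 = 0
s8 (pos 8,9,10,11,12,13,14,15): 0⊕1⊕1⊕0⊕1⊕1⊕1⊕1 = 0
Syndrome s8…s1 = 0011 → error at position 3.
Flip position 3: 010101001101111 → 011101001101111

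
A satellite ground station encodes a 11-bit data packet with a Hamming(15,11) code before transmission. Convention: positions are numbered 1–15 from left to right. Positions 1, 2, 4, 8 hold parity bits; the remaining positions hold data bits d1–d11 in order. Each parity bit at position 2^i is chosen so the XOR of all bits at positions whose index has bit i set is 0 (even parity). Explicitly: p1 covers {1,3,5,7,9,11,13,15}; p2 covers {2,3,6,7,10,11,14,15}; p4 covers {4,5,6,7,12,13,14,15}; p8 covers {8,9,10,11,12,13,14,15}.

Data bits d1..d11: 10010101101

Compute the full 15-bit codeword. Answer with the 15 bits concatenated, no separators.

001000100101101

Place data at non-parity positions: p1 p2 1 p4 0 0 1 p8 0 1 0 1 1 0 1
p1 (pos 1,3,5,7,9,11,13,15): XOR of data positions = 1⊕0⊕1⊕0⊕0⊕1⊕1 = 0
p2 (pos 2,3,6,7,10,11,14,15): XOR of data positions = 1⊕0⊕1⊕1⊕0⊕0⊕1 = 0
p4 (pos 4,5,6,7,12,13,14,15): XOR of data positions = 0⊕0⊕1⊕1⊕1⊕0⊕1 = 0
p8 (pos 8,9,10,11,12,13,14,15): XOR of data positions = 0⊕1⊕0⊕1⊕1⊕0⊕1 = 0
Codeword: 001000100101101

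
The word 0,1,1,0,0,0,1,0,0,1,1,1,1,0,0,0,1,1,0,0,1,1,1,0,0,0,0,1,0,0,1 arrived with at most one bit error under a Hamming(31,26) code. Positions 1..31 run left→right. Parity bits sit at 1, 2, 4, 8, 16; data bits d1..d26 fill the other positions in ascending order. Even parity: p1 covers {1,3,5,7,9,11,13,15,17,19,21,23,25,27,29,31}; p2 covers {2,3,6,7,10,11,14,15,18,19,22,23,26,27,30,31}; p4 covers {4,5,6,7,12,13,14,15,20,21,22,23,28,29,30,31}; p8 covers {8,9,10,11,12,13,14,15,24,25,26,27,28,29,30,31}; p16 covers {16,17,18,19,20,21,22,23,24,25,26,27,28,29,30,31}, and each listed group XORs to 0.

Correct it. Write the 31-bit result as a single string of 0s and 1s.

s1 (pos 1,3,5,7,9,11,13,15,17,19,21,23,25,27,29,31): 0⊕1⊕0⊕1⊕0⊕1⊕1⊕0⊕1⊕0⊕1⊕1⊕0⊕0⊕0⊕1 = 0
s2 (pos 2,3,6,7,10,11,14,15,18,19,22,23,26,27,30,31): 1⊕1⊕0⊕1⊕1⊕1⊕0⊕0⊕1⊕0⊕1⊕1⊕0⊕0⊕0⊕1 = 1
s4 (pos 4,5,6,7,12,13,14,15,20,21,22,23,28,29,30,31): 0⊕0⊕0⊕1⊕1⊕1⊕0⊕0⊕0⊕1⊕1⊕1⊕1⊕0⊕0⊕1 = 0
s8 (pos 8,9,10,11,12,13,14,15,24,25,26,27,28,29,30,31): 0⊕0⊕1⊕1⊕1⊕1⊕0⊕0⊕0⊕0⊕0⊕0⊕1⊕0⊕0⊕1 = 0
s16 (pos 16,17,18,19,20,21,22,23,24,25,26,27,28,29,30,31): 0⊕1⊕1⊕0⊕0⊕1⊕1⊕1⊕0⊕0⊕0⊕0⊕1⊕0⊕0⊕1 = 1
Syndrome s16…s1 = 10010 → error at position 18.
Flip position 18: 0110001001111000110011100001001 → 0110001001111000100011100001001

0110001001111000100011100001001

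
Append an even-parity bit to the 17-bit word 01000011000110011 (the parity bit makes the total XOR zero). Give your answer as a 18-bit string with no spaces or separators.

010000110001100111

XOR of the 17 data bits: 0⊕1⊕0⊕0⊕0⊕0⊕1⊕1⊕0⊕0⊕0⊕1⊕1⊕0⊕0⊕1⊕1 = 1
Parity bit = 1 (so all 18 bits XOR to 0).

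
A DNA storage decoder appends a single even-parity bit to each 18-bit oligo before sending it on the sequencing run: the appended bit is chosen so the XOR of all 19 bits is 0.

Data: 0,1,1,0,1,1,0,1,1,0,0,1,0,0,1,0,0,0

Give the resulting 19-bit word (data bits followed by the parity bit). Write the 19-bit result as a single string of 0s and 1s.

XOR of the 18 data bits: 0⊕1⊕1⊕0⊕1⊕1⊕0⊕1⊕1⊕0⊕0⊕1⊕0⊕0⊕1⊕0⊕0⊕0 = 0
Parity bit = 0 (so all 19 bits XOR to 0).

0110110110010010000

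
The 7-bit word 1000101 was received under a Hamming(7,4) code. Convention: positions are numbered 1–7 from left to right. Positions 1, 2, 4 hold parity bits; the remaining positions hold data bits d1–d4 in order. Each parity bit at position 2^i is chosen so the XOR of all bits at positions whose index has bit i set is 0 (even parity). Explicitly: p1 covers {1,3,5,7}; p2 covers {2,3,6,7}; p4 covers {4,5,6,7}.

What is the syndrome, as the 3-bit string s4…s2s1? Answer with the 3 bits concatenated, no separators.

011

s1 (pos 1,3,5,7): 1⊕0⊕1⊕1 = 1
s2 (pos 2,3,6,7): 0⊕0⊕0⊕1 = 1
s4 (pos 4,5,6,7): 0⊕1⊕0⊕1 = 0
Syndrome s4…s1 = 011 → error at position 3.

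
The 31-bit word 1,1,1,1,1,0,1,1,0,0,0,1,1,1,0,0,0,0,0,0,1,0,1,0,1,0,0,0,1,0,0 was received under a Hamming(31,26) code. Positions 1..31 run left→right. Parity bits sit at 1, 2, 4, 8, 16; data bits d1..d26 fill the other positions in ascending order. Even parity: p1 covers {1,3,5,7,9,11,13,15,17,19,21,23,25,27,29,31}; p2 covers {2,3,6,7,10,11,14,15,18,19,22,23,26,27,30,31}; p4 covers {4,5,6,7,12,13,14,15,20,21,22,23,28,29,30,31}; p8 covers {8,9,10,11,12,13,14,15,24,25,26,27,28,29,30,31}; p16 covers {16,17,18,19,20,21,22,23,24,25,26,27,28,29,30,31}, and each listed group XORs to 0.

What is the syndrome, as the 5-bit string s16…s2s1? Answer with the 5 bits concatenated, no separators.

00111

s1 (pos 1,3,5,7,9,11,13,15,17,19,21,23,25,27,29,31): 1⊕1⊕1⊕1⊕0⊕0⊕1⊕0⊕0⊕0⊕1⊕1⊕1⊕0⊕1⊕0 = 1
s2 (pos 2,3,6,7,10,11,14,15,18,19,22,23,26,27,30,31): 1⊕1⊕0⊕1⊕0⊕0⊕1⊕0⊕0⊕0⊕0⊕1⊕0⊕0⊕0⊕0 = 1
s4 (pos 4,5,6,7,12,13,14,15,20,21,22,23,28,29,30,31): 1⊕1⊕0⊕1⊕1⊕1⊕1⊕0⊕0⊕1⊕0⊕1⊕0⊕1⊕0⊕0 = 1
s8 (pos 8,9,10,11,12,13,14,15,24,25,26,27,28,29,30,31): 1⊕0⊕0⊕0⊕1⊕1⊕1⊕0⊕0⊕1⊕0⊕0⊕0⊕1⊕0⊕0 = 0
s16 (pos 16,17,18,19,20,21,22,23,24,25,26,27,28,29,30,31): 0⊕0⊕0⊕0⊕0⊕1⊕0⊕1⊕0⊕1⊕0⊕0⊕0⊕1⊕0⊕0 = 0
Syndrome s16…s1 = 00111 → error at position 7.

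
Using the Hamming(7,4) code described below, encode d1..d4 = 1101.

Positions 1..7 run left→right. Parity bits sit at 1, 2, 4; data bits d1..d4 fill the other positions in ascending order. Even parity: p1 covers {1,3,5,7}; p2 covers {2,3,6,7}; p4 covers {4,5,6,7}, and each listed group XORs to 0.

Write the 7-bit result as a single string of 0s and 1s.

Place data at non-parity positions: p1 p2 1 p4 1 0 1
p1 (pos 1,3,5,7): XOR of data positions = 1⊕1⊕1 = 1
p2 (pos 2,3,6,7): XOR of data positions = 1⊕0⊕1 = 0
p4 (pos 4,5,6,7): XOR of data positions = 1⊕0⊕1 = 0
Codeword: 1010101

1010101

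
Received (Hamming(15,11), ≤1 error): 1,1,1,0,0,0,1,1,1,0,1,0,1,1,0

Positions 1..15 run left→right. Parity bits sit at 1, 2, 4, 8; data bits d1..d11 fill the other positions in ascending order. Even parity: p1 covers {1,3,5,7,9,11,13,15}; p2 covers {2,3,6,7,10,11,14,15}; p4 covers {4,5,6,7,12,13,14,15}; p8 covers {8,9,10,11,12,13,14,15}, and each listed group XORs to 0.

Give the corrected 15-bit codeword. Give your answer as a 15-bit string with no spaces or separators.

111000111010100

s1 (pos 1,3,5,7,9,11,13,15): 1⊕1⊕0⊕1⊕1⊕1⊕1⊕0 = 0
s2 (pos 2,3,6,7,10,11,14,15): 1⊕1⊕0⊕1⊕0⊕1⊕1⊕0 = 1
s4 (pos 4,5,6,7,12,13,14,15): 0⊕0⊕0⊕1⊕0⊕1⊕1⊕0 = 1
s8 (pos 8,9,10,11,12,13,14,15): 1⊕1⊕0⊕1⊕0⊕1⊕1⊕0 = 1
Syndrome s8…s1 = 1110 → error at position 14.
Flip position 14: 111000111010110 → 111000111010100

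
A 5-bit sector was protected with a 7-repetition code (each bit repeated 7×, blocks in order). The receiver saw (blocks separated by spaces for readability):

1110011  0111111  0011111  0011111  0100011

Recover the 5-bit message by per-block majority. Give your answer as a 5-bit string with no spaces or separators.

Block 1 (1110011): 5 ones → 1
Block 2 (0111111): 6 ones → 1
Block 3 (0011111): 5 ones → 1
Block 4 (0011111): 5 ones → 1
Block 5 (0100011): 3 ones → 0

11110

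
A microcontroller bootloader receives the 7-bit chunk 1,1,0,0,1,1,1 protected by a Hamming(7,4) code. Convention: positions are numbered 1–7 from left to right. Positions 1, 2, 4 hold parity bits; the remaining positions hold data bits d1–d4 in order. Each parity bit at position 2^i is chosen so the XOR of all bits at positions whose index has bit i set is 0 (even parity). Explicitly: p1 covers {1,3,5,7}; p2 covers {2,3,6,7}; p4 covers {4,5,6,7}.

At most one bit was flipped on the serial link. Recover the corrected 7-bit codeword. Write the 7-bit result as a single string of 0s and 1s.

s1 (pos 1,3,5,7): 1⊕0⊕1⊕1 = 1
s2 (pos 2,3,6,7): 1⊕0⊕1⊕1 = 1
s4 (pos 4,5,6,7): 0⊕1⊕1⊕1 = 1
Syndrome s4…s1 = 111 → error at position 7.
Flip position 7: 1100111 → 1100110

1100110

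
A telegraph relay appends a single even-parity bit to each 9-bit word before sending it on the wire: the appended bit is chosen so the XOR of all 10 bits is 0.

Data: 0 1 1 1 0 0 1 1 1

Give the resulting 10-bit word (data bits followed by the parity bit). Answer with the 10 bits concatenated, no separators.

0111001110

XOR of the 9 data bits: 0⊕1⊕1⊕1⊕0⊕0⊕1⊕1⊕1 = 0
Parity bit = 0 (so all 10 bits XOR to 0).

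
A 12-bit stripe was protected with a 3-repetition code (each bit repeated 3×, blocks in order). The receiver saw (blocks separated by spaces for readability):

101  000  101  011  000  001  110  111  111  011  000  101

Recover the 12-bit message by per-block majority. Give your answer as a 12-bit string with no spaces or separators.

Block 1 (101): 2 ones → 1
Block 2 (000): 0 ones → 0
Block 3 (101): 2 ones → 1
Block 4 (011): 2 ones → 1
Block 5 (000): 0 ones → 0
Block 6 (001): 1 one → 0
Block 7 (110): 2 ones → 1
Block 8 (111): 3 ones → 1
Block 9 (111): 3 ones → 1
Block 10 (011): 2 ones → 1
Block 11 (000): 0 ones → 0
Block 12 (101): 2 ones → 1

101100111101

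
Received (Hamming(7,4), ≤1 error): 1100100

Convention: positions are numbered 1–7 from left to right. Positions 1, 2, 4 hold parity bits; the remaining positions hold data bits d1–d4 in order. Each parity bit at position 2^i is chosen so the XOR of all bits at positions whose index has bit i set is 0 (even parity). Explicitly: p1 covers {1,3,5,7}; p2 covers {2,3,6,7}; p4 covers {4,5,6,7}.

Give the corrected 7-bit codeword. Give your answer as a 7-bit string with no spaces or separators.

s1 (pos 1,3,5,7): 1⊕0⊕1⊕0 = 0
s2 (pos 2,3,6,7): 1⊕0⊕0⊕0 = 1
s4 (pos 4,5,6,7): 0⊕1⊕0⊕0 = 1
Syndrome s4…s1 = 110 → error at position 6.
Flip position 6: 1100100 → 1100110

1100110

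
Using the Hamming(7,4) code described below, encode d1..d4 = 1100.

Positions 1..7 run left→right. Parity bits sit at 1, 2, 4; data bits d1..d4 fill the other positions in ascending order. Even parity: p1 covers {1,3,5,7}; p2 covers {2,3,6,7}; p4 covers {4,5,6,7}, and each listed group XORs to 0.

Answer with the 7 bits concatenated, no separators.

Place data at non-parity positions: p1 p2 1 p4 1 0 0
p1 (pos 1,3,5,7): XOR of data positions = 1⊕1⊕0 = 0
p2 (pos 2,3,6,7): XOR of data positions = 1⊕0⊕0 = 1
p4 (pos 4,5,6,7): XOR of data positions = 1⊕0⊕0 = 1
Codeword: 0111100

0111100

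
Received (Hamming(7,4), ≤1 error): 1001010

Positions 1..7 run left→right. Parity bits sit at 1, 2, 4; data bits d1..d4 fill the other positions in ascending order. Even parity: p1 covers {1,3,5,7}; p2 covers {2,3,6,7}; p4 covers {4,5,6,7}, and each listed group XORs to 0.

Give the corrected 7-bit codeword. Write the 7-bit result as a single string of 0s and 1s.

s1 (pos 1,3,5,7): 1⊕0⊕0⊕0 = 1
s2 (pos 2,3,6,7): 0⊕0⊕1⊕0 = 1
s4 (pos 4,5,6,7): 1⊕0⊕1⊕0 = 0
Syndrome s4…s1 = 011 → error at position 3.
Flip position 3: 1001010 → 1011010

1011010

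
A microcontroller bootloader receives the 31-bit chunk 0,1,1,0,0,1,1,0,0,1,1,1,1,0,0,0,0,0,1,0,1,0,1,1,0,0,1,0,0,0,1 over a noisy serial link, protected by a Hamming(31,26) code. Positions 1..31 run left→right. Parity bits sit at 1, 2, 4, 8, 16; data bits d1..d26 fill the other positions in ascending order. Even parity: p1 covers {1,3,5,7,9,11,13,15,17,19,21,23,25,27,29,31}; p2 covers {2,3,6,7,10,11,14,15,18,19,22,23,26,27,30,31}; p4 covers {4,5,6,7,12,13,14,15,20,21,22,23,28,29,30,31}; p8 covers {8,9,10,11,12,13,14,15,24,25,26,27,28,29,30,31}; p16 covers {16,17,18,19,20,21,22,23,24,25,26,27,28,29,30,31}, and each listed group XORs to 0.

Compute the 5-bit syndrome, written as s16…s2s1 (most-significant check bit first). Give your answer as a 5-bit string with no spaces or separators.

s1 (pos 1,3,5,7,9,11,13,15,17,19,21,23,25,27,29,31): 0⊕1⊕0⊕1⊕0⊕1⊕1⊕0⊕0⊕1⊕1⊕1⊕0⊕1⊕0⊕1 = 1
s2 (pos 2,3,6,7,10,11,14,15,18,19,22,23,26,27,30,31): 1⊕1⊕1⊕1⊕1⊕1⊕0⊕0⊕0⊕1⊕0⊕1⊕0⊕1⊕0⊕1 = 0
s4 (pos 4,5,6,7,12,13,14,15,20,21,22,23,28,29,30,31): 0⊕0⊕1⊕1⊕1⊕1⊕0⊕0⊕0⊕1⊕0⊕1⊕0⊕0⊕0⊕1 = 1
s8 (pos 8,9,10,11,12,13,14,15,24,25,26,27,28,29,30,31): 0⊕0⊕1⊕1⊕1⊕1⊕0⊕0⊕1⊕0⊕0⊕1⊕0⊕0⊕0⊕1 = 1
s16 (pos 16,17,18,19,20,21,22,23,24,25,26,27,28,29,30,31): 0⊕0⊕0⊕1⊕0⊕1⊕0⊕1⊕1⊕0⊕0⊕1⊕0⊕0⊕0⊕1 = 0
Syndrome s16…s1 = 01101 → error at position 13.

01101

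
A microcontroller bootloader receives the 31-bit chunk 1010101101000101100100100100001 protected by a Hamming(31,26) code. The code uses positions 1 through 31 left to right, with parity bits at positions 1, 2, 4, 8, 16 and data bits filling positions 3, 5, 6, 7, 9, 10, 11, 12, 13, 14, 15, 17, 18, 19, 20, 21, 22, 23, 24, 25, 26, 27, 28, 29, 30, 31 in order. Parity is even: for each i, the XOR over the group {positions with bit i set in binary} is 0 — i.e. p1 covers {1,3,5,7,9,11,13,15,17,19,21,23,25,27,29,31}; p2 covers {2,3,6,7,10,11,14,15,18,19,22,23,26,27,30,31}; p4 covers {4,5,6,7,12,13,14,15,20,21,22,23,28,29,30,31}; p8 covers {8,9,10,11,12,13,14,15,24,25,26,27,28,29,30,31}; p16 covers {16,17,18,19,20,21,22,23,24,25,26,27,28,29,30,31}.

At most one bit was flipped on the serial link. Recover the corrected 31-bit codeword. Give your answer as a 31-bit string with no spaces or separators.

1010101101100101100100100100001

s1 (pos 1,3,5,7,9,11,13,15,17,19,21,23,25,27,29,31): 1⊕1⊕1⊕1⊕0⊕0⊕0⊕0⊕1⊕0⊕0⊕1⊕0⊕0⊕0⊕1 = 1
s2 (pos 2,3,6,7,10,11,14,15,18,19,22,23,26,27,30,31): 0⊕1⊕0⊕1⊕1⊕0⊕1⊕0⊕0⊕0⊕0⊕1⊕1⊕0⊕0⊕1 = 1
s4 (pos 4,5,6,7,12,13,14,15,20,21,22,23,28,29,30,31): 0⊕1⊕0⊕1⊕0⊕0⊕1⊕0⊕1⊕0⊕0⊕1⊕0⊕0⊕0⊕1 = 0
s8 (pos 8,9,10,11,12,13,14,15,24,25,26,27,28,29,30,31): 1⊕0⊕1⊕0⊕0⊕0⊕1⊕0⊕0⊕0⊕1⊕0⊕0⊕0⊕0⊕1 = 1
s16 (pos 16,17,18,19,20,21,22,23,24,25,26,27,28,29,30,31): 1⊕1⊕0⊕0⊕1⊕0⊕0⊕1⊕0⊕0⊕1⊕0⊕0⊕0⊕0⊕1 = 0
Syndrome s16…s1 = 01011 → error at position 11.
Flip position 11: 1010101101000101100100100100001 → 1010101101100101100100100100001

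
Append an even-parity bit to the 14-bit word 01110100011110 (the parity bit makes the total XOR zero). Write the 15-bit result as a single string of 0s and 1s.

XOR of the 14 data bits: 0⊕1⊕1⊕1⊕0⊕1⊕0⊕0⊕0⊕1⊕1⊕1⊕1⊕0 = 0
Parity bit = 0 (so all 15 bits XOR to 0).

011101000111100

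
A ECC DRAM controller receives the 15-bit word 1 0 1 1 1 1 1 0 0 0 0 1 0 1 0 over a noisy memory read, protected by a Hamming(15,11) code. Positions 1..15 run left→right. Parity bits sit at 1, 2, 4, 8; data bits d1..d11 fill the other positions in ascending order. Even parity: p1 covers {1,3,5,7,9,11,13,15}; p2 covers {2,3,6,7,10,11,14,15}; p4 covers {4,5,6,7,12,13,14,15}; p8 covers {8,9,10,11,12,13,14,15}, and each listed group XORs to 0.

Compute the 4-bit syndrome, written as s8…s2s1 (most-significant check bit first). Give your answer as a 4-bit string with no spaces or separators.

0000

s1 (pos 1,3,5,7,9,11,13,15): 1⊕1⊕1⊕1⊕0⊕0⊕0⊕0 = 0
s2 (pos 2,3,6,7,10,11,14,15): 0⊕1⊕1⊕1⊕0⊕0⊕1⊕0 = 0
s4 (pos 4,5,6,7,12,13,14,15): 1⊕1⊕1⊕1⊕1⊕0⊕1⊕0 = 0
s8 (pos 8,9,10,11,12,13,14,15): 0⊕0⊕0⊕0⊕1⊕0⊕1⊕0 = 0
Syndrome s8…s1 = 0000 → no error.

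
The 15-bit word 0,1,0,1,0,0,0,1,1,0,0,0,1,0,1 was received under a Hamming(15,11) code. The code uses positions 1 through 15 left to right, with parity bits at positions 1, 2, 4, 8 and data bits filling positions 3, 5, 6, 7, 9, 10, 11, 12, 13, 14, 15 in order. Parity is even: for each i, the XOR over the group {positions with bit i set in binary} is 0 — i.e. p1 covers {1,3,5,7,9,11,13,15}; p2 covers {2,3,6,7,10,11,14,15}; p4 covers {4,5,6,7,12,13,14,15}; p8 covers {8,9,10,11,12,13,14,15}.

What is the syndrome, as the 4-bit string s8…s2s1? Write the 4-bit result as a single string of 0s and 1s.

0101

s1 (pos 1,3,5,7,9,11,13,15): 0⊕0⊕0⊕0⊕1⊕0⊕1⊕1 = 1
s2 (pos 2,3,6,7,10,11,14,15): 1⊕0⊕0⊕0⊕0⊕0⊕0⊕1 = 0
s4 (pos 4,5,6,7,12,13,14,15): 1⊕0⊕0⊕0⊕0⊕1⊕0⊕1 = 1
s8 (pos 8,9,10,11,12,13,14,15): 1⊕1⊕0⊕0⊕0⊕1⊕0⊕1 = 0
Syndrome s8…s1 = 0101 → error at position 5.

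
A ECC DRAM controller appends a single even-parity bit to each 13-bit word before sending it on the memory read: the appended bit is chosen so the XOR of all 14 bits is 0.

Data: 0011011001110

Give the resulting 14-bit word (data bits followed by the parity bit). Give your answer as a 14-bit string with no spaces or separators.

XOR of the 13 data bits: 0⊕0⊕1⊕1⊕0⊕1⊕1⊕0⊕0⊕1⊕1⊕1⊕0 = 1
Parity bit = 1 (so all 14 bits XOR to 0).

00110110011101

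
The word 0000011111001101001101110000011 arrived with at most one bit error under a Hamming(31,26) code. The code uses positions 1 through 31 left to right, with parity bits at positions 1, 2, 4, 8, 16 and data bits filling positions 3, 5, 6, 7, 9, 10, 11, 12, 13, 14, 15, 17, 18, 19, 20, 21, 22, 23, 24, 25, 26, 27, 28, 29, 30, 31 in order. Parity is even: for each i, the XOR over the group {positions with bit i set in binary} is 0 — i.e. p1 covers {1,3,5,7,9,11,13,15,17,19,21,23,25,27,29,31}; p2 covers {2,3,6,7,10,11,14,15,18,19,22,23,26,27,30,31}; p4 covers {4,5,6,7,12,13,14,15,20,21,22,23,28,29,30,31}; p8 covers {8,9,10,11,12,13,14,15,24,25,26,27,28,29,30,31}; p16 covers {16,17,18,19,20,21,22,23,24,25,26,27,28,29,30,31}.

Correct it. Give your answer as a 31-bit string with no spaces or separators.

s1 (pos 1,3,5,7,9,11,13,15,17,19,21,23,25,27,29,31): 0⊕0⊕0⊕1⊕1⊕0⊕1⊕0⊕0⊕1⊕0⊕1⊕0⊕0⊕0⊕1 = 0
s2 (pos 2,3,6,7,10,11,14,15,18,19,22,23,26,27,30,31): 0⊕0⊕1⊕1⊕1⊕0⊕1⊕0⊕0⊕1⊕1⊕1⊕0⊕0⊕1⊕1 = 1
s4 (pos 4,5,6,7,12,13,14,15,20,21,22,23,28,29,30,31): 0⊕0⊕1⊕1⊕0⊕1⊕1⊕0⊕1⊕0⊕1⊕1⊕0⊕0⊕1⊕1 = 1
s8 (pos 8,9,10,11,12,13,14,15,24,25,26,27,28,29,30,31): 1⊕1⊕1⊕0⊕0⊕1⊕1⊕0⊕1⊕0⊕0⊕0⊕0⊕0⊕1⊕1 = 0
s16 (pos 16,17,18,19,20,21,22,23,24,25,26,27,28,29,30,31): 1⊕0⊕0⊕1⊕1⊕0⊕1⊕1⊕1⊕0⊕0⊕0⊕0⊕0⊕1⊕1 = 0
Syndrome s16…s1 = 00110 → error at position 6.
Flip position 6: 0000011111001101001101110000011 → 0000001111001101001101110000011

0000001111001101001101110000011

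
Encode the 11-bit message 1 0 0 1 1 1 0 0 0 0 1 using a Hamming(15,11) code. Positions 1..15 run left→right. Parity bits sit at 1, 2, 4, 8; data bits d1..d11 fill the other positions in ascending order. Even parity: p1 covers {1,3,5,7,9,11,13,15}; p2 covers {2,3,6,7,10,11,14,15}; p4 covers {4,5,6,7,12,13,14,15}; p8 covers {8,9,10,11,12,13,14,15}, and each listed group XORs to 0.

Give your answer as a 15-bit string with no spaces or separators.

Place data at non-parity positions: p1 p2 1 p4 0 0 1 p8 1 1 0 0 0 0 1
p1 (pos 1,3,5,7,9,11,13,15): XOR of data positions = 1⊕0⊕1⊕1⊕0⊕0⊕1 = 0
p2 (pos 2,3,6,7,10,11,14,15): XOR of data positions = 1⊕0⊕1⊕1⊕0⊕0⊕1 = 0
p4 (pos 4,5,6,7,12,13,14,15): XOR of data positions = 0⊕0⊕1⊕0⊕0⊕0⊕1 = 0
p8 (pos 8,9,10,11,12,13,14,15): XOR of data positions = 1⊕1⊕0⊕0⊕0⊕0⊕1 = 1
Codeword: 001000111100001

001000111100001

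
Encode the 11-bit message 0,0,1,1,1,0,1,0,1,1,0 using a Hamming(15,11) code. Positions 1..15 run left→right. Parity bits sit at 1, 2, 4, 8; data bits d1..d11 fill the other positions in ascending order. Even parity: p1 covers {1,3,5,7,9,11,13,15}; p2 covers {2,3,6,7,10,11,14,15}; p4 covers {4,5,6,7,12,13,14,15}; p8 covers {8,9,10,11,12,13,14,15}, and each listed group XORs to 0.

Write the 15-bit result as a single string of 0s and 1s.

000001101010110

Place data at non-parity positions: p1 p2 0 p4 0 1 1 p8 1 0 1 0 1 1 0
p1 (pos 1,3,5,7,9,11,13,15): XOR of data positions = 0⊕0⊕1⊕1⊕1⊕1⊕0 = 0
p2 (pos 2,3,6,7,10,11,14,15): XOR of data positions = 0⊕1⊕1⊕0⊕1⊕1⊕0 = 0
p4 (pos 4,5,6,7,12,13,14,15): XOR of data positions = 0⊕1⊕1⊕0⊕1⊕1⊕0 = 0
p8 (pos 8,9,10,11,12,13,14,15): XOR of data positions = 1⊕0⊕1⊕0⊕1⊕1⊕0 = 0
Codeword: 000001101010110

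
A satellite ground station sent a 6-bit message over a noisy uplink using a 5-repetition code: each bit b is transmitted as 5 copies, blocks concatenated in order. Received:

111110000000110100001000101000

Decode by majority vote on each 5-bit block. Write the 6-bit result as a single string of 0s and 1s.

Block 1 (11111): 5 ones → 1
Block 2 (00000): 0 ones → 0
Block 3 (00110): 2 ones → 0
Block 4 (10000): 1 one → 0
Block 5 (10001): 2 ones → 0
Block 6 (01000): 1 one → 0

100000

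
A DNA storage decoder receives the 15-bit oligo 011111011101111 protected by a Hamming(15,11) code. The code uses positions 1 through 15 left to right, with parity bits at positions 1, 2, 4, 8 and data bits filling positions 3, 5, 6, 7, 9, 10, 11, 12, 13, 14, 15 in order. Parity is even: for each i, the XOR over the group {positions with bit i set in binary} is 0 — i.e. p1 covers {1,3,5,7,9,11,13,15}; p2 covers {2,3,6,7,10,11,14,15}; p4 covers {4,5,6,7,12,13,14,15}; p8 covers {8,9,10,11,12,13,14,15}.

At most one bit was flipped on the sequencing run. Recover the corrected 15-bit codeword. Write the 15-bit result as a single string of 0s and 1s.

s1 (pos 1,3,5,7,9,11,13,15): 0⊕1⊕1⊕0⊕1⊕0⊕1⊕1 = 1
s2 (pos 2,3,6,7,10,11,14,15): 1⊕1⊕1⊕0⊕1⊕0⊕1⊕1 = 0
s4 (pos 4,5,6,7,12,13,14,15): 1⊕1⊕1⊕0⊕1⊕1⊕1⊕1 = 1
s8 (pos 8,9,10,11,12,13,14,15): 1⊕1⊕1⊕0⊕1⊕1⊕1⊕1 = 1
Syndrome s8…s1 = 1101 → error at position 13.
Flip position 13: 011111011101111 → 011111011101011

011111011101011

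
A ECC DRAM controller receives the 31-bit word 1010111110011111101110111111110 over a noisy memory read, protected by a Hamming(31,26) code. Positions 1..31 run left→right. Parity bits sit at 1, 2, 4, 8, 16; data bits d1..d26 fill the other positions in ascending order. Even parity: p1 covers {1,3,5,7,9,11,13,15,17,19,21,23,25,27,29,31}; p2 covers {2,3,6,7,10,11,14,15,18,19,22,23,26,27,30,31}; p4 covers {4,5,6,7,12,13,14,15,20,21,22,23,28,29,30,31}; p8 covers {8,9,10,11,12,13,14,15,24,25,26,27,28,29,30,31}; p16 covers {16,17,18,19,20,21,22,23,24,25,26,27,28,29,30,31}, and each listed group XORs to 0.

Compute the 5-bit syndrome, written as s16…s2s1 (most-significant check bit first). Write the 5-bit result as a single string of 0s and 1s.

11100

s1 (pos 1,3,5,7,9,11,13,15,17,19,21,23,25,27,29,31): 1⊕1⊕1⊕1⊕1⊕0⊕1⊕1⊕1⊕1⊕1⊕1⊕1⊕1⊕1⊕0 = 0
s2 (pos 2,3,6,7,10,11,14,15,18,19,22,23,26,27,30,31): 0⊕1⊕1⊕1⊕0⊕0⊕1⊕1⊕0⊕1⊕0⊕1⊕1⊕1⊕1⊕0 = 0
s4 (pos 4,5,6,7,12,13,14,15,20,21,22,23,28,29,30,31): 0⊕1⊕1⊕1⊕1⊕1⊕1⊕1⊕1⊕1⊕0⊕1⊕1⊕1⊕1⊕0 = 1
s8 (pos 8,9,10,11,12,13,14,15,24,25,26,27,28,29,30,31): 1⊕1⊕0⊕0⊕1⊕1⊕1⊕1⊕1⊕1⊕1⊕1⊕1⊕1⊕1⊕0 = 1
s16 (pos 16,17,18,19,20,21,22,23,24,25,26,27,28,29,30,31): 1⊕1⊕0⊕1⊕1⊕1⊕0⊕1⊕1⊕1⊕1⊕1⊕1⊕1⊕1⊕0 = 1
Syndrome s16…s1 = 11100 → error at position 28.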